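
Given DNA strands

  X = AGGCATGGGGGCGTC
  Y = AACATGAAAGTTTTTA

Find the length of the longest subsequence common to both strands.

Taking A at X[1]=Y[2], then C at X[4]=Y[3], then A at X[5]=Y[4], then T at X[6]=Y[5], then G at X[7]=Y[6], then G at X[8]=Y[10], then T at X[14]=Y[15] gives a common subsequence of length 7. The LCS DP gives dp[15][16] = 7, so this is optimal.

7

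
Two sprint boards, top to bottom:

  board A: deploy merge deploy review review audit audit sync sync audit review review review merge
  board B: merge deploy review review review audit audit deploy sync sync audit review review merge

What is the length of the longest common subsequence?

Pick merge at board A[2]=board B[1]; then deploy at board A[3]=board B[2]; then review at board A[4]=board B[4]; then review at board A[5]=board B[5]; then audit at board A[6]=board B[6]; then audit at board A[7]=board B[7]; then sync at board A[8]=board B[9]; then sync at board A[9]=board B[10]; then audit at board A[10]=board B[11]; then review at board A[12]=board B[12]; then review at board A[13]=board B[13]; then merge at board A[14]=board B[14]; all 12 tasks appear in both, in order. dp[14][14] = 12 confirms this is the maximum.

12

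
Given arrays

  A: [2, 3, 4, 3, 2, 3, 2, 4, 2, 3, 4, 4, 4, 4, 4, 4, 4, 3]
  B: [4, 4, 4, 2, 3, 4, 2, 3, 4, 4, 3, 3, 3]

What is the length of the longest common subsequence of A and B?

9

Pick 4 (A #3, B #3); then 2 (A #5, B #4); then 3 (A #6, B #5); then 4 (A #8, B #6); then 2 (A #9, B #7); then 3 (A #10, B #8); then 4 (A #11, B #9); then 4 (A #12, B #10); then 3 (A #18, B #13); all 9 values appear in both, in order, and the DP table's final entry dp[18][13] is also 9, so no common subsequence is longer.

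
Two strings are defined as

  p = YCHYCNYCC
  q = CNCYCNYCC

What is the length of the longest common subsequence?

7

Match C [2,3] → Y [4,4] → C [5,5] → N [6,6] → Y [7,7] → C [8,8] → C [9,9] — 7 characters in the same relative order in both, and the DP table's final entry dp[9][9] is also 7, so no common subsequence is longer.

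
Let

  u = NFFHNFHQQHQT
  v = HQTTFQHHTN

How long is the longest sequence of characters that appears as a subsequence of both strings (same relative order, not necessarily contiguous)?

Let dp[i][j] be the LCS length of the first i characters of u and the first j characters of v. dp[i][j] = dp[i-1][j-1]+1 when the i-th and j-th characters match, else max(dp[i-1][j], dp[i][j-1]).
    ·  H  Q  T  T  F  Q  H  H  T  N
 ·  0  0  0  0  0  0  0  0  0  0  0
 N  0  0  0  0  0  0  0  0  0  0  1
 F  0  0  0  0  0  1  1  1  1  1  1
 F  0  0  0  0  0  1  1  1  1  1  1
 H  0  1  1  1  1  1  1  2  2  2  2
 N  0  1  1  1  1  1  1  2  2  2  3
 F  0  1  1  1  1  2  2  2  2  2  3
 H  0  1  1  1  1  2  2  3  3  3  3
 Q  0  1  2  2  2  2  3  3  3  3  3
 Q  0  1  2  2  2  2  3  3  3  3  3
 H  0  1  2  2  2  2  3  4  4  4  4
 Q  0  1  2  2  2  2  3  4  4  4  4
 T  0  1  2  3  3  3  3  4  4  5  5
dp[12][10] = 5. One LCS (by backtracking along matches): HFHHT.

5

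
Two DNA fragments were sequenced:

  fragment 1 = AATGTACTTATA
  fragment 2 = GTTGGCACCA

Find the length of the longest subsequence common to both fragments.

5

Taking T at fragment 1[3]=fragment 2[3] → G at fragment 1[4]=fragment 2[5] → A at fragment 1[6]=fragment 2[7] → C at fragment 1[7]=fragment 2[9] → A at fragment 1[12]=fragment 2[10] gives a common subsequence of length 5, and the DP table's final entry dp[12][10] is also 5, so no common subsequence is longer.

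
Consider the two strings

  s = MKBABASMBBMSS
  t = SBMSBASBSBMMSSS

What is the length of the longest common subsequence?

9

Match M [1,3] → B [3,5] → A [4,6] → B [5,8] → S [7,9] → M [8,11] → M [11,12] → S [12,14] → S [13,15] — 9 characters in the same relative order in both, and the DP table's final entry dp[13][15] is also 9, so no common subsequence is longer.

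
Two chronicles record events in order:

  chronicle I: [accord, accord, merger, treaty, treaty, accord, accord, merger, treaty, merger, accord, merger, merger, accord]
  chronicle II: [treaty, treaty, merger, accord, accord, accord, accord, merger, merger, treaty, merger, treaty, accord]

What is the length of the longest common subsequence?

One common subsequence of length 8: accord at chronicle I[1]=chronicle II[4], then accord at chronicle I[2]=chronicle II[5], then accord at chronicle I[6]=chronicle II[6], then accord at chronicle I[7]=chronicle II[7], then merger at chronicle I[8]=chronicle II[9], then treaty at chronicle I[9]=chronicle II[10], then merger at chronicle I[10]=chronicle II[11], then accord at chronicle I[14]=chronicle II[13]. dp[14][13] = 8 confirms this is the maximum.

8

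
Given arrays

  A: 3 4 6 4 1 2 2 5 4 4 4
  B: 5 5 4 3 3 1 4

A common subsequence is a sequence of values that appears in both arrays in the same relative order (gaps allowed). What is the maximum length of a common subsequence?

3

Taking 3 at A[1]=B[5], then 1 at A[5]=B[6], then 4 at A[11]=B[7] gives a common subsequence of length 3. Since dp[11][7] = 3, nothing longer is possible.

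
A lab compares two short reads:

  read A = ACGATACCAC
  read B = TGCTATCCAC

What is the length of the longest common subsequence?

Pick C (read A #2, read B #3) → A (read A #4, read B #5) → T (read A #5, read B #6) → C (read A #7, read B #7) → C (read A #8, read B #8) → A (read A #9, read B #9) → C (read A #10, read B #10); all 7 bases appear in both, in order. dp[10][10] = 7 confirms this is the maximum.

7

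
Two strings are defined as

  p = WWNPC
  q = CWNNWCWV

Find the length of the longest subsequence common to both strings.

3

Taking W at p[1]=q[2]; then W at p[2]=q[5]; then C at p[5]=q[6] gives a common subsequence of length 3, and the DP table's final entry dp[5][8] is also 3, so no common subsequence is longer.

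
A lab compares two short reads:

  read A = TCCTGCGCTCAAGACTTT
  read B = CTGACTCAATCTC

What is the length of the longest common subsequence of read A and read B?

10

Pick C [3,1], then T [4,2], then G [5,3], then C [8,5], then T [9,6], then C [10,7], then A [11,8], then A [12,9], then C [15,11], then T [16,12]; all 10 bases appear in both, in order. Since dp[18][13] = 10, nothing longer is possible.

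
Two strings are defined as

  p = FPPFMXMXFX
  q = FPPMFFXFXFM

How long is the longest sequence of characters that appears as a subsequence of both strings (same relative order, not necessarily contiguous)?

Match F (p #1, q #1) → P (p #2, q #2) → P (p #3, q #3) → F (p #4, q #6) → X (p #6, q #7) → X (p #8, q #9) → F (p #9, q #10) — 7 characters in the same relative order in both, and the DP table's final entry dp[10][11] is also 7, so no common subsequence is longer.

7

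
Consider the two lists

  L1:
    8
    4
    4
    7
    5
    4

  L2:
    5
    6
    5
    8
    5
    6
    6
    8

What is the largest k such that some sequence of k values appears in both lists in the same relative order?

Let dp[i][j] be the LCS length of the first i values of L1 and the first j values of L2. dp[i][j] = dp[i-1][j-1]+1 when the i-th and j-th values match, else max(dp[i-1][j], dp[i][j-1]).
    ·  5  6  5  8  5  6  6  8
 ·  0  0  0  0  0  0  0  0  0
 8  0  0  0  0  1  1  1  1  1
 4  0  0  0  0  1  1  1  1  1
 4  0  0  0  0  1  1  1  1  1
 7  0  0  0  0  1  1  1  1  1
 5  0  1  1  1  1  2  2  2  2
 4  0  1  1  1  1  2  2  2  2
dp[6][8] = 2. One LCS (by backtracking along matches): 8, 5.

2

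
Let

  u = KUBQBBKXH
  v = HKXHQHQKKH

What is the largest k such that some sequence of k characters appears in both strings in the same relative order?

Let dp[i][j] be the LCS length of the first i characters of u and the first j characters of v. dp[i][j] = dp[i-1][j-1]+1 when the i-th and j-th characters match, else max(dp[i-1][j], dp[i][j-1]).
    ·  H  K  X  H  Q  H  Q  K  K  H
 ·  0  0  0  0  0  0  0  0  0  0  0
 K  0  0  1  1  1  1  1  1  1  1  1
 U  0  0  1  1  1  1  1  1  1  1  1
 B  0  0  1  1  1  1  1  1  1  1  1
 Q  0  0  1  1  1  2  2  2  2  2  2
 B  0  0  1  1  1  2  2  2  2  2  2
 B  0  0  1  1  1  2  2  2  2  2  2
 K  0  0  1  1  1  2  2  2  3  3  3
 X  0  0  1  2  2  2  2  2  3  3  3
 H  0  1  1  2  3  3  3  3  3  3  4
dp[9][10] = 4. One LCS (by backtracking along matches): KQKH.

4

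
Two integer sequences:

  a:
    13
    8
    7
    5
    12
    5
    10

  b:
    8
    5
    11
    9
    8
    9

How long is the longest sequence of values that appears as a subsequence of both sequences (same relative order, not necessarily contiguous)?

2

Pick 8 at a[2]=b[1] → 5 at a[4]=b[2]; all 2 values appear in both, in order. dp[7][6] = 2 confirms this is the maximum.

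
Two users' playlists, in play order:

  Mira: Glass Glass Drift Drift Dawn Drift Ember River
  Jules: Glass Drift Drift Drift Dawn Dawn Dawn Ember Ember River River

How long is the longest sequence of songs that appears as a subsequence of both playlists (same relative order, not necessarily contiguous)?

6

Match Glass at Mira[1]=Jules[1], then Drift at Mira[3]=Jules[3], then Drift at Mira[4]=Jules[4], then Dawn at Mira[5]=Jules[7], then Ember at Mira[7]=Jules[9], then River at Mira[8]=Jules[11] — 6 songs in the same relative order in both. dp[8][11] = 6 confirms this is the maximum.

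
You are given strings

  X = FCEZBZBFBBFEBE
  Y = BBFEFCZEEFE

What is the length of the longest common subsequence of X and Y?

One common subsequence of length 6: B at X[5]=Y[1]; then B at X[7]=Y[2]; then F at X[8]=Y[3]; then F at X[11]=Y[5]; then E at X[12]=Y[9]; then E at X[14]=Y[11], and the DP table's final entry dp[14][11] is also 6, so no common subsequence is longer.

6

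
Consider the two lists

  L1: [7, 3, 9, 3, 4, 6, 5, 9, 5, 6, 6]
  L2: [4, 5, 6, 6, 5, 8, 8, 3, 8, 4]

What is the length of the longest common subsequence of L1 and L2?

4

Match 4 (L1 #5, L2 #1); then 5 (L1 #9, L2 #2); then 6 (L1 #10, L2 #3); then 6 (L1 #11, L2 #4) — 4 values in the same relative order in both, and the DP table's final entry dp[11][10] is also 4, so no common subsequence is longer.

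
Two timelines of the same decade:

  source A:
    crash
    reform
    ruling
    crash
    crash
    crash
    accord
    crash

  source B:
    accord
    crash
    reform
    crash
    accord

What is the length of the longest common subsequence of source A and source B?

4

Taking crash at source A[1]=source B[2], then reform at source A[2]=source B[3], then crash at source A[6]=source B[4], then accord at source A[7]=source B[5] gives a common subsequence of length 4. Since dp[8][5] = 4, nothing longer is possible.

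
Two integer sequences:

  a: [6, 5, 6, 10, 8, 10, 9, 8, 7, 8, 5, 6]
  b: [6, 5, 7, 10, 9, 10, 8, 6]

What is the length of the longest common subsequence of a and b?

Match 6 [1,1], 5 [2,2], 10 [4,4], 10 [6,6], 8 [10,7], 6 [12,8] — 6 values in the same relative order in both. dp[12][8] = 6 confirms this is the maximum.

6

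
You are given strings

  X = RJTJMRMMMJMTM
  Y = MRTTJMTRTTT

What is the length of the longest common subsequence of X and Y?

6

Let dp[i][j] be the LCS length of the first i characters of X and the first j characters of Y. dp[i][j] = dp[i-1][j-1]+1 when the i-th and j-th characters match, else max(dp[i-1][j], dp[i][j-1]).
    ·  M  R  T  T  J  M  T  R  T  T  T
 ·  0  0  0  0  0  0  0  0  0  0  0  0
 R  0  0  1  1  1  1  1  1  1  1  1  1
 J  0  0  1  1  1  2  2  2  2  2  2  2
 T  0  0  1  2  2  2  2  3  3  3  3  3
 J  0  0  1  2  2  3  3  3  3  3  3  3
 M  0  1  1  2  2  3  4  4  4  4  4  4
 R  0  1  2  2  2  3  4  4  5  5  5  5
 M  0  1  2  2  2  3  4  4  5  5  5  5
 M  0  1  2  2  2  3  4  4  5  5  5  5
 M  0  1  2  2  2  3  4  4  5  5  5  5
 J  0  1  2  2  2  3  4  4  5  5  5  5
 M  0  1  2  2  2  3  4  4  5  5  5  5
 T  0  1  2  3  3  3  4  5  5  6  6  6
 M  0  1  2  3  3  3  4  5  5  6  6  6
dp[13][11] = 6. One LCS (by backtracking along matches): RTJMRT.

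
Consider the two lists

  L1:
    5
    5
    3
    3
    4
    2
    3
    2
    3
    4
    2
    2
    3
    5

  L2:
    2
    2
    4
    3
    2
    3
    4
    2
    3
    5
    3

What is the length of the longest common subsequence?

Taking 4 (L1 #5, L2 #3); then 3 (L1 #7, L2 #4); then 2 (L1 #8, L2 #5); then 3 (L1 #9, L2 #6); then 4 (L1 #10, L2 #7); then 2 (L1 #12, L2 #8); then 3 (L1 #13, L2 #9); then 5 (L1 #14, L2 #10) gives a common subsequence of length 8, and the DP table's final entry dp[14][11] is also 8, so no common subsequence is longer.

8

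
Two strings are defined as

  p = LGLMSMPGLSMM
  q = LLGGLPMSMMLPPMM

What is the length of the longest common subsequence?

Pick L at p[1]=q[2], then G at p[2]=q[4], then L at p[3]=q[5], then M at p[4]=q[7], then S at p[5]=q[8], then M at p[6]=q[10], then P at p[7]=q[13], then M at p[11]=q[14], then M at p[12]=q[15]; all 9 characters appear in both, in order. dp[12][15] = 9 confirms this is the maximum.

9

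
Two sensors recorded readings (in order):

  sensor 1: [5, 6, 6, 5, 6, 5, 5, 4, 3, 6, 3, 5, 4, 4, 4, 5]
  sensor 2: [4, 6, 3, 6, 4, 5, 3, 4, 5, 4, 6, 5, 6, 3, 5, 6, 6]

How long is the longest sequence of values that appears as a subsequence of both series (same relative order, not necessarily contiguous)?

8

Match 6 [2,2]; then 6 [3,4]; then 5 [4,9]; then 6 [5,11]; then 5 [7,12]; then 6 [10,13]; then 3 [11,14]; then 5 [12,15] — 8 values in the same relative order in both. The LCS DP gives dp[16][17] = 8, so this is optimal.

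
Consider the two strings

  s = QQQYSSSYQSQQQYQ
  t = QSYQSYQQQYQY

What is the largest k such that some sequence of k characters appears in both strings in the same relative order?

Pick Q (s #3, t #1); then S (s #7, t #2); then Y (s #8, t #3); then Q (s #9, t #4); then S (s #10, t #5); then Q (s #11, t #7); then Q (s #12, t #8); then Q (s #13, t #9); then Y (s #14, t #10); then Q (s #15, t #11); all 10 characters appear in both, in order. dp[15][12] = 10 confirms this is the maximum.

10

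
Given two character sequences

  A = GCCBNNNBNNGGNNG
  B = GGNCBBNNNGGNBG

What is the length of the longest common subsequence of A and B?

Taking G [1,2], then C [2,4], then B [4,6], then N [7,7], then N [9,8], then N [10,9], then G [11,10], then G [12,11], then N [13,12], then G [15,14] gives a common subsequence of length 10. Since dp[15][14] = 10, nothing longer is possible.

10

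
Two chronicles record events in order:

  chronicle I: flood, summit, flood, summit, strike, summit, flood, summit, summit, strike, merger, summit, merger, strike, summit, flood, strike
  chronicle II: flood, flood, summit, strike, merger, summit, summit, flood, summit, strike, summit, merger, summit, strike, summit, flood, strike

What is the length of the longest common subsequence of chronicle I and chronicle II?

One common subsequence of length 14: flood at chronicle I[1]=chronicle II[1], then flood at chronicle I[3]=chronicle II[2], then summit at chronicle I[4]=chronicle II[3], then strike at chronicle I[5]=chronicle II[4], then summit at chronicle I[6]=chronicle II[7], then flood at chronicle I[7]=chronicle II[8], then summit at chronicle I[8]=chronicle II[9], then summit at chronicle I[9]=chronicle II[11], then merger at chronicle I[11]=chronicle II[12], then summit at chronicle I[12]=chronicle II[13], then strike at chronicle I[14]=chronicle II[14], then summit at chronicle I[15]=chronicle II[15], then flood at chronicle I[16]=chronicle II[16], then strike at chronicle I[17]=chronicle II[17], and the DP table's final entry dp[17][17] is also 14, so no common subsequence is longer.

14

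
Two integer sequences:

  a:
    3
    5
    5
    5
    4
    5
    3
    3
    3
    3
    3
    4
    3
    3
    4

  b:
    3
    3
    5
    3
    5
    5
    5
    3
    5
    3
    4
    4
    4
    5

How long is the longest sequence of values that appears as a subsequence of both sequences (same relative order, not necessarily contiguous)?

One common subsequence of length 9: 3 (a #1, b #2), then 5 (a #2, b #3), then 5 (a #3, b #5), then 5 (a #4, b #6), then 5 (a #6, b #7), then 3 (a #7, b #8), then 3 (a #8, b #10), then 4 (a #12, b #12), then 4 (a #15, b #13). Since dp[15][14] = 9, nothing longer is possible.

9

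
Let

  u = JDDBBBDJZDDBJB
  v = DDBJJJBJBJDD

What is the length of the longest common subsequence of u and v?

Match D (u #2, v #1), then D (u #3, v #2), then B (u #4, v #3), then B (u #5, v #7), then B (u #6, v #9), then J (u #8, v #10), then D (u #10, v #11), then D (u #11, v #12) — 8 characters in the same relative order in both, and the DP table's final entry dp[14][12] is also 8, so no common subsequence is longer.

8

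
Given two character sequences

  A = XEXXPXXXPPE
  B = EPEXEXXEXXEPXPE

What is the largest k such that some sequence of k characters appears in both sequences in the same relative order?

9

Taking X at A[1]=B[4], then E at A[2]=B[5], then X at A[3]=B[6], then X at A[4]=B[7], then X at A[6]=B[9], then X at A[7]=B[10], then X at A[8]=B[13], then P at A[10]=B[14], then E at A[11]=B[15] gives a common subsequence of length 9. Since dp[11][15] = 9, nothing longer is possible.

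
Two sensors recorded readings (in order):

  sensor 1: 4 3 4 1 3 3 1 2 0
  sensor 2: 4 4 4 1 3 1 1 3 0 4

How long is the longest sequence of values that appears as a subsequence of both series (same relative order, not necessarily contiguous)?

One common subsequence of length 6: 4 (sensor 1 #1, sensor 2 #2), then 4 (sensor 1 #3, sensor 2 #3), then 1 (sensor 1 #4, sensor 2 #4), then 3 (sensor 1 #5, sensor 2 #5), then 3 (sensor 1 #6, sensor 2 #8), then 0 (sensor 1 #9, sensor 2 #9), and the DP table's final entry dp[9][10] is also 6, so no common subsequence is longer.

6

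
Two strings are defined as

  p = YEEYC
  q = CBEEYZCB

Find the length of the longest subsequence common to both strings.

4

Match E at p[2]=q[3], E at p[3]=q[4], Y at p[4]=q[5], C at p[5]=q[7] — 4 characters in the same relative order in both. Since dp[5][8] = 4, nothing longer is possible.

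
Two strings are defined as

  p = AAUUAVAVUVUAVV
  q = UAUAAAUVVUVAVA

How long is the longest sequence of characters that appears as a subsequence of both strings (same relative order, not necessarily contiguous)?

Taking A (p #1, q #5); then A (p #2, q #6); then U (p #4, q #7); then V (p #6, q #8); then V (p #8, q #9); then U (p #9, q #10); then V (p #10, q #11); then A (p #12, q #12); then V (p #13, q #13) gives a common subsequence of length 9. Since dp[14][14] = 9, nothing longer is possible.

9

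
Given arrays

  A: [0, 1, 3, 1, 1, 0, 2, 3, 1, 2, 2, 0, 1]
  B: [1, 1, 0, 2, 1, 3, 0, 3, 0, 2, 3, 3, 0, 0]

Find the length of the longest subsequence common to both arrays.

7

Pick 0 at A[1]=B[3]; then 1 at A[2]=B[5]; then 3 at A[3]=B[8]; then 0 at A[6]=B[9]; then 2 at A[7]=B[10]; then 3 at A[8]=B[12]; then 0 at A[12]=B[14]; all 7 values appear in both, in order. The LCS DP gives dp[13][14] = 7, so this is optimal.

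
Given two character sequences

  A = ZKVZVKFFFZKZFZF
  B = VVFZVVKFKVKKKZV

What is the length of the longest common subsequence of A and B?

7

Taking Z at A[1]=B[4]; then V at A[3]=B[5]; then V at A[5]=B[6]; then K at A[6]=B[7]; then F at A[7]=B[8]; then K at A[11]=B[13]; then Z at A[12]=B[14] gives a common subsequence of length 7. dp[15][15] = 7 confirms this is the maximum.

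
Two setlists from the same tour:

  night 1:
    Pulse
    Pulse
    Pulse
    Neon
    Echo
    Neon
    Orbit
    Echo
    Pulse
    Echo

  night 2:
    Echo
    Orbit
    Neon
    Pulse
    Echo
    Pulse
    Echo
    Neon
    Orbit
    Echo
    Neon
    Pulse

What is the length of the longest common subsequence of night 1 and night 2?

One common subsequence of length 7: Pulse [1,4], Pulse [3,6], Echo [5,7], Neon [6,8], Orbit [7,9], Echo [8,10], Pulse [9,12], and the DP table's final entry dp[10][12] is also 7, so no common subsequence is longer.

7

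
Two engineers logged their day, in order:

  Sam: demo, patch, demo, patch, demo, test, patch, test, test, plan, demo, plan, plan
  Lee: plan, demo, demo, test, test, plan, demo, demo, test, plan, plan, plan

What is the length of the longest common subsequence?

Match demo at Sam[3]=Lee[2]; then demo at Sam[5]=Lee[3]; then test at Sam[6]=Lee[4]; then test at Sam[8]=Lee[5]; then test at Sam[9]=Lee[9]; then plan at Sam[10]=Lee[10]; then plan at Sam[12]=Lee[11]; then plan at Sam[13]=Lee[12] — 8 tasks in the same relative order in both. dp[13][12] = 8 confirms this is the maximum.

8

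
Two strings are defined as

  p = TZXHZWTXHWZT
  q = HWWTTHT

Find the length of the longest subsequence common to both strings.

Let dp[i][j] be the LCS length of the first i characters of p and the first j characters of q. dp[i][j] = dp[i-1][j-1]+1 when the i-th and j-th characters match, else max(dp[i-1][j], dp[i][j-1]).
    ·  H  W  W  T  T  H  T
 ·  0  0  0  0  0  0  0  0
 T  0  0  0  0  1  1  1  1
 Z  0  0  0  0  1  1  1  1
 X  0  0  0  0  1  1  1  1
 H  0  1  1  1  1  1  2  2
 Z  0  1  1  1  1  1  2  2
 W  0  1  2  2  2  2  2  2
 T  0  1  2  2  3  3  3  3
 X  0  1  2  2  3  3  3  3
 H  0  1  2  2  3  3  4  4
 W  0  1  2  3  3  3  4  4
 Z  0  1  2  3  3  3  4  4
 T  0  1  2  3  4  4  4  5
dp[12][7] = 5. One LCS (by backtracking along matches): HWTHT.

5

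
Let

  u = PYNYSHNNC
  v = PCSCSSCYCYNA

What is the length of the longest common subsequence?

Pick P (u #1, v #1); then Y (u #2, v #8); then Y (u #4, v #10); then N (u #7, v #11); all 4 characters appear in both, in order. dp[9][12] = 4 confirms this is the maximum.

4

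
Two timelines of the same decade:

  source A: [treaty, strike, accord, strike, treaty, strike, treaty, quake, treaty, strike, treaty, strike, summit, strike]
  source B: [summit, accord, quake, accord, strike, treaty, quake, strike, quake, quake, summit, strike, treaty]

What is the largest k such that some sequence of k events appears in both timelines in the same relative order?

Pick accord (source A #3, source B #4), then strike (source A #4, source B #5), then treaty (source A #5, source B #6), then strike (source A #6, source B #8), then quake (source A #8, source B #10), then strike (source A #10, source B #12), then treaty (source A #11, source B #13); all 7 events appear in both, in order, and the DP table's final entry dp[14][13] is also 7, so no common subsequence is longer.

7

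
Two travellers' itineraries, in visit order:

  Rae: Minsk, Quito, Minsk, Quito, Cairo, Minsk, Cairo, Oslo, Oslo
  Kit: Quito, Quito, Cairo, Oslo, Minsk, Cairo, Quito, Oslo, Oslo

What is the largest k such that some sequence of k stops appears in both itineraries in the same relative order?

Match Quito [2,1], then Quito [4,2], then Cairo [5,3], then Minsk [6,5], then Cairo [7,6], then Oslo [8,8], then Oslo [9,9] — 7 stops in the same relative order in both, and the DP table's final entry dp[9][9] is also 7, so no common subsequence is longer.

7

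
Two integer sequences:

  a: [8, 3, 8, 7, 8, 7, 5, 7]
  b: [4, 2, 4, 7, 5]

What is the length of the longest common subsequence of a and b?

Match 7 [6,4] → 5 [7,5] — 2 values in the same relative order in both. dp[8][5] = 2 confirms this is the maximum.

2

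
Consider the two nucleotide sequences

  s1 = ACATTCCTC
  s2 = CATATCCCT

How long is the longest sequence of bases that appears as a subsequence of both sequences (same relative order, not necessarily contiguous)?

7

Let dp[i][j] be the LCS length of the first i bases of s1 and the first j bases of s2. dp[i][j] = dp[i-1][j-1]+1 when the i-th and j-th bases match, else max(dp[i-1][j], dp[i][j-1]).
    ·  C  A  T  A  T  C  C  C  T
 ·  0  0  0  0  0  0  0  0  0  0
 A  0  0  1  1  1  1  1  1  1  1
 C  0  1  1  1  1  1  2  2  2  2
 A  0  1  2  2  2  2  2  2  2  2
 T  0  1  2  3  3  3  3  3  3  3
 T  0  1  2  3  3  4  4  4  4  4
 C  0  1  2  3  3  4  5  5  5  5
 C  0  1  2  3  3  4  5  6  6  6
 T  0  1  2  3  3  4  5  6  6  7
 C  0  1  2  3  3  4  5  6  7  7
dp[9][9] = 7. One LCS (by backtracking along matches): CATTCCT.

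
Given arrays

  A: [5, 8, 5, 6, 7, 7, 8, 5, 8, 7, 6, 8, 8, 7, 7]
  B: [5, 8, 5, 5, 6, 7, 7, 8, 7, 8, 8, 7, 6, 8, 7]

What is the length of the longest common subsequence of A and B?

Pick 5 at A[1]=B[1], 8 at A[2]=B[2], 5 at A[3]=B[4], 6 at A[4]=B[5], 7 at A[5]=B[7], 7 at A[6]=B[9], 8 at A[7]=B[10], 8 at A[9]=B[11], 7 at A[10]=B[12], 6 at A[11]=B[13], 8 at A[13]=B[14], 7 at A[15]=B[15]; all 12 values appear in both, in order. dp[15][15] = 12 confirms this is the maximum.

12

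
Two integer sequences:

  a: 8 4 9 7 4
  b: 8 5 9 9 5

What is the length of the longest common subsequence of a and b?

Let dp[i][j] be the LCS length of the first i values of a and the first j values of b. dp[i][j] = dp[i-1][j-1]+1 when the i-th and j-th values match, else max(dp[i-1][j], dp[i][j-1]).
    ·  8  5  9  9  5
 ·  0  0  0  0  0  0
 8  0  1  1  1  1  1
 4  0  1  1  1  1  1
 9  0  1  1  2  2  2
 7  0  1  1  2  2  2
 4  0  1  1  2  2  2
dp[5][5] = 2. One LCS (by backtracking along matches): 8, 9.

2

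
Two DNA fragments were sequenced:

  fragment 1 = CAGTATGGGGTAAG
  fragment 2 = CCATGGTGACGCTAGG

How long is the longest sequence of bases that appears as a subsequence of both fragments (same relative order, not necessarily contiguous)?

Pick C [1,2], then A [5,3], then T [6,4], then G [7,5], then G [8,6], then G [9,8], then G [10,11], then T [11,13], then A [12,14], then G [14,16]; all 10 bases appear in both, in order, and the DP table's final entry dp[14][16] is also 10, so no common subsequence is longer.

10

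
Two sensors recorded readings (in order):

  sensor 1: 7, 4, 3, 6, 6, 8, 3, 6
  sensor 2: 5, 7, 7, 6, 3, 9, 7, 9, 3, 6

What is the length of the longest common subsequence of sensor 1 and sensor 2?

One common subsequence of length 4: 7 (sensor 1 #1, sensor 2 #3); then 3 (sensor 1 #3, sensor 2 #5); then 3 (sensor 1 #7, sensor 2 #9); then 6 (sensor 1 #8, sensor 2 #10). dp[8][10] = 4 confirms this is the maximum.

4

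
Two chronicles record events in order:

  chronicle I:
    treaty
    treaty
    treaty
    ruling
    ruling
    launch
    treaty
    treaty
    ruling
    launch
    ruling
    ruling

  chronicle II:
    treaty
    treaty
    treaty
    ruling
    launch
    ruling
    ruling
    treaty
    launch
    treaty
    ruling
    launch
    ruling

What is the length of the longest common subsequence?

10

Match treaty [1,1] → treaty [2,2] → treaty [3,3] → ruling [4,6] → ruling [5,7] → launch [6,9] → treaty [8,10] → ruling [9,11] → launch [10,12] → ruling [12,13] — 10 events in the same relative order in both. dp[12][13] = 10 confirms this is the maximum.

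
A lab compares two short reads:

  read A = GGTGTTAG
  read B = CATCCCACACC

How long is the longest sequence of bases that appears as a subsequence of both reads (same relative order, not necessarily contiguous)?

2

Pick T (read A #3, read B #3) → A (read A #7, read B #9); all 2 bases appear in both, in order. The LCS DP gives dp[8][11] = 2, so this is optimal.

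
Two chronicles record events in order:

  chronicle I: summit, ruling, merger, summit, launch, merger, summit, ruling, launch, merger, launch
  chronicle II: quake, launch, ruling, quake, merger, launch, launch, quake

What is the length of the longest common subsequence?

One common subsequence of length 4: ruling [2,3], then merger [3,5], then launch [5,6], then launch [9,7], and the DP table's final entry dp[11][8] is also 4, so no common subsequence is longer.

4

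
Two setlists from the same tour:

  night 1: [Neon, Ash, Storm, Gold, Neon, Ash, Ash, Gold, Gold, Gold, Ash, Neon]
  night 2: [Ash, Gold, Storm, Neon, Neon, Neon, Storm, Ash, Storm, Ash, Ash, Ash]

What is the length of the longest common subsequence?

Pick Neon at night 1[1]=night 2[6] → Ash at night 1[2]=night 2[8] → Storm at night 1[3]=night 2[9] → Ash at night 1[6]=night 2[10] → Ash at night 1[7]=night 2[11] → Ash at night 1[11]=night 2[12]; all 6 songs appear in both, in order. The LCS DP gives dp[12][12] = 6, so this is optimal.

6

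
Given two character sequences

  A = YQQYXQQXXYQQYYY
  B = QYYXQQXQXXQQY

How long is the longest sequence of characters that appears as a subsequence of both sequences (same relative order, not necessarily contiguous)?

Pick Y [1,3], Q [2,5], Q [3,6], X [5,7], Q [7,8], X [8,9], X [9,10], Q [11,11], Q [12,12], Y [15,13]; all 10 characters appear in both, in order, and the DP table's final entry dp[15][13] is also 10, so no common subsequence is longer.

10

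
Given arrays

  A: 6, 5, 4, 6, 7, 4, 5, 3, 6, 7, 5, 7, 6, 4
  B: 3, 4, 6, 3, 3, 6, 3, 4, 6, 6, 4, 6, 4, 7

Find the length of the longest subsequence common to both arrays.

One common subsequence of length 6: 6 [1,6]; then 4 [3,8]; then 6 [4,10]; then 4 [6,11]; then 6 [9,12]; then 7 [12,14]. Since dp[14][14] = 6, nothing longer is possible.

6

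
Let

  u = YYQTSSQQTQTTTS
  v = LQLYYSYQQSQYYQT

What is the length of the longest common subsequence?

Pick Y (u #1, v #5); then Y (u #2, v #7); then Q (u #3, v #9); then S (u #6, v #10); then Q (u #7, v #11); then Q (u #10, v #14); then T (u #13, v #15); all 7 characters appear in both, in order. Since dp[14][15] = 7, nothing longer is possible.

7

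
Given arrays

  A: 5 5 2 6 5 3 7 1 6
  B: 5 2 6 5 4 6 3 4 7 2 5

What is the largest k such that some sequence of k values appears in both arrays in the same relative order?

Pick 5 [2,1] → 2 [3,2] → 6 [4,3] → 5 [5,4] → 3 [6,7] → 7 [7,9]; all 6 values appear in both, in order. dp[9][11] = 6 confirms this is the maximum.

6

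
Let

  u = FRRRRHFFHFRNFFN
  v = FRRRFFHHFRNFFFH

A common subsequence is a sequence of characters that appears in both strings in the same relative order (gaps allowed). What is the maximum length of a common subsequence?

12

Taking F [1,1], then R [3,2], then R [4,3], then R [5,4], then F [7,5], then F [8,6], then H [9,8], then F [10,9], then R [11,10], then N [12,11], then F [13,13], then F [14,14] gives a common subsequence of length 12. Since dp[15][15] = 12, nothing longer is possible.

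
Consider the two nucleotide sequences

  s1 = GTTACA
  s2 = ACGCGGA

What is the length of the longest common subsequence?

Let dp[i][j] be the LCS length of the first i bases of s1 and the first j bases of s2. dp[i][j] = dp[i-1][j-1]+1 when the i-th and j-th bases match, else max(dp[i-1][j], dp[i][j-1]).
    ·  A  C  G  C  G  G  A
 ·  0  0  0  0  0  0  0  0
 G  0  0  0  1  1  1  1  1
 T  0  0  0  1  1  1  1  1
 T  0  0  0  1  1  1  1  1
 A  0  1  1  1  1  1  1  2
 C  0  1  2  2  2  2  2  2
 A  0  1  2  2  2  2  2  3
dp[6][7] = 3. One LCS (by backtracking along matches): GCA.

3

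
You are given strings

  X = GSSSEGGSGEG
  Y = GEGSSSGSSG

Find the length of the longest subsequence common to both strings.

Let dp[i][j] be the LCS length of the first i characters of X and the first j characters of Y. dp[i][j] = dp[i-1][j-1]+1 when the i-th and j-th characters match, else max(dp[i-1][j], dp[i][j-1]).
    ·  G  E  G  S  S  S  G  S  S  G
 ·  0  0  0  0  0  0  0  0  0  0  0
 G  0  1  1  1  1  1  1  1  1  1  1
 S  0  1  1  1  2  2  2  2  2  2  2
 S  0  1  1  1  2  3  3  3  3  3  3
 S  0  1  1  1  2  3  4  4  4  4  4
 E  0  1  2  2  2  3  4  4  4  4  4
 G  0  1  2  3  3  3  4  5  5  5  5
 G  0  1  2  3  3  3  4  5  5  5  6
 S  0  1  2  3  4  4  4  5  6  6  6
 G  0  1  2  3  4  4  4  5  6  6  7
 E  0  1  2  3  4  4  4  5  6  6  7
 G  0  1  2  3  4  4  4  5  6  6  7
dp[11][10] = 7. One LCS (by backtracking along matches): GSSSGSG.

7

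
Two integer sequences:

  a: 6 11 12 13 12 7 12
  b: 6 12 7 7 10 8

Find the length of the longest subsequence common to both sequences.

3

One common subsequence of length 3: 6 (a #1, b #1) → 12 (a #3, b #2) → 7 (a #6, b #4). dp[7][6] = 3 confirms this is the maximum.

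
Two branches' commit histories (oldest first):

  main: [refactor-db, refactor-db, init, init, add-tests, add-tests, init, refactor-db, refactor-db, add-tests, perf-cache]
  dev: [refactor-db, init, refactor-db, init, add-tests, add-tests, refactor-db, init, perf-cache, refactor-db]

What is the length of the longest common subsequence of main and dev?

Match refactor-db (main #1, dev #1) → refactor-db (main #2, dev #3) → init (main #4, dev #4) → add-tests (main #5, dev #5) → add-tests (main #6, dev #6) → init (main #7, dev #8) → refactor-db (main #9, dev #10) — 7 commits in the same relative order in both. The LCS DP gives dp[11][10] = 7, so this is optimal.

7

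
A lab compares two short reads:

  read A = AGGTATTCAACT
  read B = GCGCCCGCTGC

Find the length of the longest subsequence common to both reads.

Let dp[i][j] be the LCS length of the first i bases of read A and the first j bases of read B. dp[i][j] = dp[i-1][j-1]+1 when the i-th and j-th bases match, else max(dp[i-1][j], dp[i][j-1]).
    ·  G  C  G  C  C  C  G  C  T  G  C
 ·  0  0  0  0  0  0  0  0  0  0  0  0
 A  0  0  0  0  0  0  0  0  0  0  0  0
 G  0  1  1  1  1  1  1  1  1  1  1  1
 G  0  1  1  2  2  2  2  2  2  2  2  2
 T  0  1  1  2  2  2  2  2  2  3  3  3
 A  0  1  1  2  2  2  2  2  2  3  3  3
 T  0  1  1  2  2  2  2  2  2  3  3  3
 T  0  1  1  2  2  2  2  2  2  3  3  3
 C  0  1  2  2  3  3  3  3  3  3  3  4
 A  0  1  2  2  3  3  3  3  3  3  3  4
 A  0  1  2  2  3  3  3  3  3  3  3  4
 C  0  1  2  2  3  4  4  4  4  4  4  4
 T  0  1  2  2  3  4  4  4  4  5  5  5
dp[12][11] = 5. One LCS (by backtracking along matches): GGCCT.

5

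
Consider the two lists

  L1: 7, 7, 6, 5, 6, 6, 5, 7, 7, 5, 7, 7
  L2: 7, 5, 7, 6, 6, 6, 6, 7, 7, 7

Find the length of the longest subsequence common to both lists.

8

Match 7 (L1 #1, L2 #1), 7 (L1 #2, L2 #3), 6 (L1 #3, L2 #5), 6 (L1 #5, L2 #6), 6 (L1 #6, L2 #7), 7 (L1 #9, L2 #8), 7 (L1 #11, L2 #9), 7 (L1 #12, L2 #10) — 8 values in the same relative order in both. dp[12][10] = 8 confirms this is the maximum.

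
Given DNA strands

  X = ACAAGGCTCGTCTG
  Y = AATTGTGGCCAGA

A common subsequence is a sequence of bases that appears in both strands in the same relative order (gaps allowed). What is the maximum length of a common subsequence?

Match A (X #1, Y #1) → A (X #3, Y #2) → G (X #5, Y #7) → G (X #6, Y #8) → C (X #7, Y #9) → C (X #9, Y #10) → G (X #10, Y #12) — 7 bases in the same relative order in both, and the DP table's final entry dp[14][13] is also 7, so no common subsequence is longer.

7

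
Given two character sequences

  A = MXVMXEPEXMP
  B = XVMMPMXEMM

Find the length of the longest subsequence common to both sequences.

Taking X (A #2, B #1); then V (A #3, B #2); then M (A #4, B #6); then X (A #5, B #7); then E (A #6, B #8); then M (A #10, B #10) gives a common subsequence of length 6, and the DP table's final entry dp[11][10] is also 6, so no common subsequence is longer.

6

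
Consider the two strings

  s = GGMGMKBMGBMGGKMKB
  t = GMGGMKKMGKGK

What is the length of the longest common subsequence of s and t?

One common subsequence of length 9: G at s[1]=t[1], G at s[2]=t[3], G at s[4]=t[4], M at s[5]=t[5], K at s[6]=t[7], M at s[8]=t[8], G at s[9]=t[9], G at s[13]=t[11], K at s[16]=t[12]. Since dp[17][12] = 9, nothing longer is possible.

9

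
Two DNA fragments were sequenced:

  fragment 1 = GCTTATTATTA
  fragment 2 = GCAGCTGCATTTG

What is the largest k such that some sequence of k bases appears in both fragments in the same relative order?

7

Taking G at fragment 1[1]=fragment 2[4] → C at fragment 1[2]=fragment 2[5] → T at fragment 1[3]=fragment 2[6] → A at fragment 1[5]=fragment 2[9] → T at fragment 1[6]=fragment 2[10] → T at fragment 1[7]=fragment 2[11] → T at fragment 1[9]=fragment 2[12] gives a common subsequence of length 7. dp[11][13] = 7 confirms this is the maximum.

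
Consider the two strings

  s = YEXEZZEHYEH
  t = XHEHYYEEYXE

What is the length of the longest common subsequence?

Match Y (s #1, t #6), then E (s #4, t #7), then E (s #7, t #8), then Y (s #9, t #9), then E (s #10, t #11) — 5 characters in the same relative order in both, and the DP table's final entry dp[11][11] is also 5, so no common subsequence is longer.

5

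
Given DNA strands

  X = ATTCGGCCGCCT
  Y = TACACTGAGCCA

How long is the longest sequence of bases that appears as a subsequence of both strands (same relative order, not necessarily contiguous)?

Let dp[i][j] be the LCS length of the first i bases of X and the first j bases of Y. dp[i][j] = dp[i-1][j-1]+1 when the i-th and j-th bases match, else max(dp[i-1][j], dp[i][j-1]).
    ·  T  A  C  A  C  T  G  A  G  C  C  A
 ·  0  0  0  0  0  0  0  0  0  0  0  0  0
 A  0  0  1  1  1  1  1  1  1  1  1  1  1
 T  0  1  1  1  1  1  2  2  2  2  2  2  2
 T  0  1  1  1  1  1  2  2  2  2  2  2  2
 C  0  1  1  2  2  2  2  2  2  2  3  3  3
 G  0  1  1  2  2  2  2  3  3  3  3  3  3
 G  0  1  1  2  2  2  2  3  3  4  4  4  4
 C  0  1  1  2  2  3  3  3  3  4  5  5  5
 C  0  1  1  2  2  3  3  3  3  4  5  6  6
 G  0  1  1  2  2  3  3  4  4  4  5  6  6
 C  0  1  1  2  2  3  3  4  4  4  5  6  6
 C  0  1  1  2  2  3  3  4  4  4  5  6  6
 T  0  1  1  2  2  3  4  4  4  4  5  6  6
dp[12][12] = 6. One LCS (by backtracking along matches): ATGGCC.

6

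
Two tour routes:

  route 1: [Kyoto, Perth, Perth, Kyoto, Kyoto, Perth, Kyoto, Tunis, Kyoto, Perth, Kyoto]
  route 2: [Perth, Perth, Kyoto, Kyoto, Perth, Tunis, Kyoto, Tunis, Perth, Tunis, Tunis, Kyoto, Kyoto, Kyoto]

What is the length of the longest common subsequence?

Match Perth [2,1], Perth [3,2], Kyoto [4,3], Kyoto [5,4], Perth [6,5], Kyoto [7,7], Tunis [8,11], Kyoto [9,13], Kyoto [11,14] — 9 stops in the same relative order in both. dp[11][14] = 9 confirms this is the maximum.

9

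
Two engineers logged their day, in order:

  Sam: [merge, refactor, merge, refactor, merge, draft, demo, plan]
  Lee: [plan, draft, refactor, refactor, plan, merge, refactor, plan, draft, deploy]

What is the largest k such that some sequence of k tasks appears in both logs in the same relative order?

Taking refactor (Sam #2, Lee #4), merge (Sam #3, Lee #6), refactor (Sam #4, Lee #7), draft (Sam #6, Lee #9) gives a common subsequence of length 4, and the DP table's final entry dp[8][10] is also 4, so no common subsequence is longer.

4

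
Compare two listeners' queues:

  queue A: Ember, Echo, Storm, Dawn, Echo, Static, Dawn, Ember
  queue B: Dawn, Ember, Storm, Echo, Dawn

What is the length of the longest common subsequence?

Taking Ember at queue A[1]=queue B[2] → Storm at queue A[3]=queue B[3] → Echo at queue A[5]=queue B[4] → Dawn at queue A[7]=queue B[5] gives a common subsequence of length 4, and the DP table's final entry dp[8][5] is also 4, so no common subsequence is longer.

4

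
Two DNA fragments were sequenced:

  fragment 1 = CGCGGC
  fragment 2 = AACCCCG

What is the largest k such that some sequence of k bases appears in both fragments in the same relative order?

3

Let dp[i][j] be the LCS length of the first i bases of fragment 1 and the first j bases of fragment 2. dp[i][j] = dp[i-1][j-1]+1 when the i-th and j-th bases match, else max(dp[i-1][j], dp[i][j-1]).
    ·  A  A  C  C  C  C  G
 ·  0  0  0  0  0  0  0  0
 C  0  0  0  1  1  1  1  1
 G  0  0  0  1  1  1  1  2
 C  0  0  0  1  2  2  2  2
 G  0  0  0  1  2  2  2  3
 G  0  0  0  1  2  2  2  3
 C  0  0  0  1  2  3  3  3
dp[6][7] = 3. One LCS (by backtracking along matches): CCG.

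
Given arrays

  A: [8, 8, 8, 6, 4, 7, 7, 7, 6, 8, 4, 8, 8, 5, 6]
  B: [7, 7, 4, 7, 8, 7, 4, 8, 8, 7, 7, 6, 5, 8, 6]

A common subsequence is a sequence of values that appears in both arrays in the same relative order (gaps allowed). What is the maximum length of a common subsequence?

Pick 7 [6,1], then 7 [7,2], then 7 [8,4], then 8 [10,5], then 4 [11,7], then 8 [12,8], then 8 [13,9], then 5 [14,13], then 6 [15,15]; all 9 values appear in both, in order. dp[15][15] = 9 confirms this is the maximum.

9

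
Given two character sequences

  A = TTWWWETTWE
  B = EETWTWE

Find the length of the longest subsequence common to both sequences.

Taking T [2,3], W [5,4], T [8,5], W [9,6], E [10,7] gives a common subsequence of length 5, and the DP table's final entry dp[10][7] is also 5, so no common subsequence is longer.

5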